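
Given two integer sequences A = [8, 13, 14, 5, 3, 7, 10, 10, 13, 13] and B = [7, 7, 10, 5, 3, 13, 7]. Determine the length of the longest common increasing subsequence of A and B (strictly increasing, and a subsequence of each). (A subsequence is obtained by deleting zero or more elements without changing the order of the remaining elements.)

3

A longest common strictly increasing subsequence is 7, 10, 13 (length 3); it appears in order in both A and B, and no longer such subsequence exists.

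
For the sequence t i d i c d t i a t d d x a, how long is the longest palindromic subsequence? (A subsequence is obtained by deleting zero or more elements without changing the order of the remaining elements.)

Using dp[i][j] = 2 + dp[i+1][j−1] if the ends match, else max(dp[i+1][j], dp[i][j−1]):
dp[1][14] = 7. A witness is ddtatdd at positions 3,6,7,9,10,11,12.

7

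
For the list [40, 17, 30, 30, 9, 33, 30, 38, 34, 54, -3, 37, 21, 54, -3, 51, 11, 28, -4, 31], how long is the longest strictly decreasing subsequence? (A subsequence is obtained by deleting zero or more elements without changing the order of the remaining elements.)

One longest decreasing subsequence is 40, 33, 30, 21, -3, -4 (positions 1,6,7,13,15,19), of length 6; no longer one exists.

6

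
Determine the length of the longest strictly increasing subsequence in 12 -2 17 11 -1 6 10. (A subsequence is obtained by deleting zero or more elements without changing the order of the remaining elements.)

Let dp[i] be the longest increasing subsequence ending at position i. Then dp = [1, 1, 2, 2, 2, 3, 4].
The maximum is 4; one witness is -2, -1, 6, 10 at positions 2,5,6,7.

4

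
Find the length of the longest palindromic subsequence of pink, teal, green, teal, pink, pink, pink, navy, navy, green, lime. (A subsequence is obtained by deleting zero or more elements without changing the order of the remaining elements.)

5

Using dp[i][j] = 2 + dp[i+1][j−1] if the ends match, else max(dp[i+1][j], dp[i][j−1]):
dp[1][11] = 5. A witness is green pink pink pink green at positions 3,5,6,7,10.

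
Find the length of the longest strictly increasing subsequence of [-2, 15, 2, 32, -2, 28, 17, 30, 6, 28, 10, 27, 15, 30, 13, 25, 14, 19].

7

One longest increasing subsequence is -2, 2, 6, 10, 13, 14, 19 (positions 1,3,9,11,15,17,18), of length 7; no longer one exists.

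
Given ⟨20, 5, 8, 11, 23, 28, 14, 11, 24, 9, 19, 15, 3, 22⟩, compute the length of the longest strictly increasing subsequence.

Let dp[i] be the longest increasing subsequence ending at position i. Then dp = [1, 1, 2, 3, 4, 5, 4, 3, 5, 3, 5, 5, 1, 6].
The maximum is 6; one witness is 5, 8, 11, 14, 19, 22 at positions 2,3,4,7,11,14.

6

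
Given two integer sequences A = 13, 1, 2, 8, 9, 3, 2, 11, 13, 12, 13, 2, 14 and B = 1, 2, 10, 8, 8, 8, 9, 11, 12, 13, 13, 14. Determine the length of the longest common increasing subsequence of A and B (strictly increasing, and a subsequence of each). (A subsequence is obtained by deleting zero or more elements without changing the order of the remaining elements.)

8

A longest common strictly increasing subsequence is 1, 2, 8, 9, 11, 12, 13, 14 (length 8); it appears in order in both A and B, and no longer such subsequence exists.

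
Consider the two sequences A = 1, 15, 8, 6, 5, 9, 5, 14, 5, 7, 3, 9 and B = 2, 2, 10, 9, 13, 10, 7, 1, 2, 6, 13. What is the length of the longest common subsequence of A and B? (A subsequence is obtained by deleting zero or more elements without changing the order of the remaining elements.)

A longest common subsequence is 1, 6 (length 2); the LCS DP confirms no longer common subsequence exists.

2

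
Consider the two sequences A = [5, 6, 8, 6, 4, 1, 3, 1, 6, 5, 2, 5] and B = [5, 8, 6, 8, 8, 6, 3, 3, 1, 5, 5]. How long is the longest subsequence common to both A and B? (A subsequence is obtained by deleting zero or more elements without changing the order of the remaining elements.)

8

Backtracking the LCS table gives one alignment: 5 (A1,B1) → 6 (A2,B3) → 8 (A3,B5) → 6 (A4,B6) → 3 (A7,B8) → 1 (A8,B9) → 5 (A10,B10) → 5 (A12,B11).
So the longest common subsequence has length 8.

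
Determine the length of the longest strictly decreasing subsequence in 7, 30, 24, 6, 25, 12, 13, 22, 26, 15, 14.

5

One longest decreasing subsequence is 30, 24, 22, 15, 14 (positions 2,3,8,10,11), of length 5; no longer one exists.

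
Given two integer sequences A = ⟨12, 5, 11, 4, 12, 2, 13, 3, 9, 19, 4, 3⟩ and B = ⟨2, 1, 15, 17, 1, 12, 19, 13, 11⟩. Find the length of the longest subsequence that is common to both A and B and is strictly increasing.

2

For each value that appears in both, track the longest common increasing run ending there.
The best achievable length is 2; one witness is 2, 19 (A-positions 6,10, B-positions 1,7).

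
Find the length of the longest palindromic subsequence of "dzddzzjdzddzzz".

9

One longest palindromic subsequence is zzzdddzzz (positions 2,5,6,8,10,11,12,13,14); it reads the same forward and backward, and the interval DP gives dp[1][14] = 9.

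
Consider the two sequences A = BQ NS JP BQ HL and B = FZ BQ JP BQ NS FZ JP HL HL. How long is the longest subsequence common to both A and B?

Backtracking the LCS table gives one alignment: BQ (A1,B4) → NS (A2,B5) → JP (A3,B7) → HL (A5,B9).
So the longest common subsequence has length 4.

4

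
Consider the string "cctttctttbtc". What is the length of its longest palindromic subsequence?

9

One longest palindromic subsequence is ctttttttc (positions 1,3,4,5,7,8,9,11,12); it reads the same forward and backward, and the interval DP gives dp[1][12] = 9.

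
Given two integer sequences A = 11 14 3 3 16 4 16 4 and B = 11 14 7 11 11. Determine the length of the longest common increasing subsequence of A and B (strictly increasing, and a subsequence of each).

A longest common strictly increasing subsequence is 11, 14 (length 2); it appears in order in both A and B, and no longer such subsequence exists.

2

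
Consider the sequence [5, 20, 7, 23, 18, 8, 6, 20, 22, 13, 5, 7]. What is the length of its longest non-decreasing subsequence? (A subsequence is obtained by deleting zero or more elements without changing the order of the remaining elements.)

Let dp[i] be the longest non-decreasing subsequence ending at position i. Then dp = [1, 2, 2, 3, 3, 3, 2, 4, 5, 4, 2, 3].
The maximum is 5; one witness is 5, 7, 18, 20, 22 at positions 1,3,5,8,9.

5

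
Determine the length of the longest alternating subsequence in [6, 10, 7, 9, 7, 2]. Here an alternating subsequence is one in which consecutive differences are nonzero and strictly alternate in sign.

5

Track the best alternating length ending on an up-step vs a down-step at each position: up/down = 1/1, 2/1, 2/3, 4/3, 2/5, 1/5.
The maximum over both is 5; one such subsequence is 6, 10, 7, 9, 7.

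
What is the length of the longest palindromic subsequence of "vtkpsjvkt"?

5

One longest palindromic subsequence is tkvkt (positions 2,3,7,8,9); it reads the same forward and backward, and the interval DP gives dp[1][9] = 5.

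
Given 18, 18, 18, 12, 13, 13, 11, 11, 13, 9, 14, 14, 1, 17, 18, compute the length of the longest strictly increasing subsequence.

One longest increasing subsequence is 12, 13, 14, 17, 18 (positions 4,5,11,14,15), of length 5; no longer one exists.

5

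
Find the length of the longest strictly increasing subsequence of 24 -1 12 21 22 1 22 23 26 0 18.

6

One longest increasing subsequence is -1, 12, 21, 22, 23, 26 (positions 2,3,4,5,8,9), of length 6; no longer one exists.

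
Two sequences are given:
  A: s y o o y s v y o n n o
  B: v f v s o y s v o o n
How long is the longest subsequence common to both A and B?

7

Backtracking the LCS table gives one alignment: s (A1,B4) → o (A4,B5) → y (A5,B6) → s (A6,B7) → v (A7,B8) → o (A9,B10) → n (A11,B11).
So the longest common subsequence has length 7.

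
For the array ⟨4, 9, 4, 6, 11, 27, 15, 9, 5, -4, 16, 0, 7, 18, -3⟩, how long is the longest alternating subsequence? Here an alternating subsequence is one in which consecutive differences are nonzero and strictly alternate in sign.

9

A longest alternating subsequence is 4, 9, 4, 27, 15, 16, 0, 7, -3 (positions 1,2,3,6,7,11,12,13,15); its 8 consecutive differences strictly alternate in sign, and length 9 is optimal.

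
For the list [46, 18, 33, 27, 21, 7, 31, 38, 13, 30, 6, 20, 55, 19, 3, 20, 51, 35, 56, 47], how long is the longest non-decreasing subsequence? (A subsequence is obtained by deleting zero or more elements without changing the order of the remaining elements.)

One longest non-decreasing subsequence is 18, 27, 31, 38, 55, 56 (positions 2,4,7,8,13,19), of length 6; no longer one exists.

6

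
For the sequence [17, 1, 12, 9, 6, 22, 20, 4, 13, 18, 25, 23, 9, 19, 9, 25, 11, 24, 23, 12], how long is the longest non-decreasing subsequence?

6

Scanning left to right, the best length ending at each element is: 17→1, 1→1, 12→2, 9→2, 6→2, 22→3, 20→3, 4→2, 13→3, 18→4, 25→5, 23→5, 9→3, 19→5, 9→4, 25→6, 11→5, 24→6, 23→6, 12→6.
So the longest non-decreasing subsequence has length 6, e.g. 1, 12, 13, 18, 25, 25.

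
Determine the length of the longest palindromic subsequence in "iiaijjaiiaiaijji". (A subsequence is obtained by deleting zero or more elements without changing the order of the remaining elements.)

12

Using dp[i][j] = 2 + dp[i+1][j−1] if the ends match, else max(dp[i+1][j], dp[i][j−1]):
dp[1][16] = 12. A witness is iiaiaiiaiaii at positions 1,2,3,4,7,8,9,10,11,12,13,16.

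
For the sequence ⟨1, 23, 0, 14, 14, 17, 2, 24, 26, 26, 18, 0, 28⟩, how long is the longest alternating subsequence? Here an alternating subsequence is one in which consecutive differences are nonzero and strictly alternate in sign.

8

Track the best alternating length ending on an up-step vs a down-step at each position: up/down = 1/1, 2/1, 1/3, 4/3, 4/3, 4/3, 4/5, 6/1, 6/1, 6/1, 6/7, 1/7, 8/1.
The maximum over both is 8; one such subsequence is 1, 23, 0, 14, 2, 24, 18, 28.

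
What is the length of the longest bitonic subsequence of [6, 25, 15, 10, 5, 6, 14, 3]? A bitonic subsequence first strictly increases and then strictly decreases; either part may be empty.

Let inc[i] be the LIS ending at i and dec[i] the longest strictly decreasing subsequence starting at i. inc = [1, 2, 2, 2, 1, 2, 3, 1], dec = [3, 5, 4, 3, 2, 2, 2, 1].
max_i inc[i]+dec[i]−1 = 6, with one witness 6, 25, 15, 10, 6, 3.

6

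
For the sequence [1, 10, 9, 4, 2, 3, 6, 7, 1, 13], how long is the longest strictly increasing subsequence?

6

Scanning left to right, the best length ending at each element is: 1→1, 10→2, 9→2, 4→2, 2→2, 3→3, 6→4, 7→5, 1→1, 13→6.
So the longest increasing subsequence has length 6, e.g. 1, 2, 3, 6, 7, 13.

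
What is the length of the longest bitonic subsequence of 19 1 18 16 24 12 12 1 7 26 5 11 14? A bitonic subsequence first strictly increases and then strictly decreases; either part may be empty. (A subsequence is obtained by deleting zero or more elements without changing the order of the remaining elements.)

6

One longest bitonic subsequence is 19, 18, 16, 12, 7, 5 (positions 1,3,4,7,9,11): it rises to 19 then falls. Length 6 is optimal.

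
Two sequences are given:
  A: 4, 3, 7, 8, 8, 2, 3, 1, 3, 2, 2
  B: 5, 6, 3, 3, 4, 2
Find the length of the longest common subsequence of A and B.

3

A longest common subsequence is 3, 3, 2 (length 3); the LCS DP confirms no longer common subsequence exists.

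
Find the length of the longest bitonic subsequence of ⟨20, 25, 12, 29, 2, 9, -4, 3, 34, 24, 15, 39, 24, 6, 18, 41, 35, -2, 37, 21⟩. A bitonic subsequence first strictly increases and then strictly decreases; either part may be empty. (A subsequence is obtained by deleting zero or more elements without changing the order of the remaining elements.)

8

One longest bitonic subsequence is 20, 25, 29, 34, 24, 15, 6, -2 (positions 1,2,4,9,10,11,14,18): it rises to 34 then falls. Length 8 is optimal.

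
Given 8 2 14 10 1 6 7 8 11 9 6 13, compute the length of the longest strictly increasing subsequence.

Scanning left to right, the best length ending at each element is: 8→1, 2→1, 14→2, 10→2, 1→1, 6→2, 7→3, 8→4, 11→5, 9→5, 6→2, 13→6.
So the longest increasing subsequence has length 6, e.g. 2, 6, 7, 8, 11, 13.

6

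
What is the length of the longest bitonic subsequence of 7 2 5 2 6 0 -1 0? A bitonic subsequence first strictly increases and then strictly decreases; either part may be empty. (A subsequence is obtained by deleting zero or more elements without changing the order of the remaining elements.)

Let inc[i] be the LIS ending at i and dec[i] the longest strictly decreasing subsequence starting at i. inc = [1, 1, 2, 1, 3, 1, 1, 2], dec = [5, 3, 4, 3, 3, 2, 1, 1].
max_i inc[i]+dec[i]−1 = 5, with one witness 7, 5, 2, 0, -1.

5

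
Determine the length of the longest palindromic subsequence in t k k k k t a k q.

6

Using dp[i][j] = 2 + dp[i+1][j−1] if the ends match, else max(dp[i+1][j], dp[i][j−1]):
dp[1][9] = 6. A witness is tkkkkt at positions 1,2,3,4,5,6.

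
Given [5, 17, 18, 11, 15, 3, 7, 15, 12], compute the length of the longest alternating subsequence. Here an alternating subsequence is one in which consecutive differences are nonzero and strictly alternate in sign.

7

Track the best alternating length ending on an up-step vs a down-step at each position: up/down = 1/1, 2/1, 2/1, 2/3, 4/3, 1/5, 6/5, 6/3, 6/7.
The maximum over both is 7; one such subsequence is 5, 17, 11, 15, 3, 15, 12.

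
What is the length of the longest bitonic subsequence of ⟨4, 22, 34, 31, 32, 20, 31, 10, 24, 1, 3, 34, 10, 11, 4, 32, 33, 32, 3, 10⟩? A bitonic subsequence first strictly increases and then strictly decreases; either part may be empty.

One longest bitonic subsequence is 4, 22, 34, 32, 31, 24, 11, 4, 3 (positions 1,2,3,5,7,9,14,15,19): it rises to 34 then falls. Length 9 is optimal.

9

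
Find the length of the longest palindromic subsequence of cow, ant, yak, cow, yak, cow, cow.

5

One longest palindromic subsequence is cow cow yak cow cow (positions 1,4,5,6,7); it reads the same forward and backward, and the interval DP gives dp[1][7] = 5.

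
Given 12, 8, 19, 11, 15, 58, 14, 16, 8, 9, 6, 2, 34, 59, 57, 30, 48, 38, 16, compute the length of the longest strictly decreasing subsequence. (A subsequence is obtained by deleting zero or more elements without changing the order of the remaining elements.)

6

Let dp[i] be the longest decreasing subsequence ending at position i. Then dp = [1, 2, 1, 2, 2, 1, 3, 2, 4, 4, 5, 6, 2, 1, 2, 3, 3, 4, 5].
The maximum is 6; one witness is 19, 15, 14, 8, 6, 2 at positions 3,5,7,9,11,12.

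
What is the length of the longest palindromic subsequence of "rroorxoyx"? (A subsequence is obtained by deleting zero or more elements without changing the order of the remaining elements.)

4

One longest palindromic subsequence is roor (positions 2,3,4,5); it reads the same forward and backward, and the interval DP gives dp[1][9] = 4.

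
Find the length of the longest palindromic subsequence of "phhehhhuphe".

7

One longest palindromic subsequence is phhhhhp (positions 1,2,3,5,6,7,9); it reads the same forward and backward, and the interval DP gives dp[1][11] = 7.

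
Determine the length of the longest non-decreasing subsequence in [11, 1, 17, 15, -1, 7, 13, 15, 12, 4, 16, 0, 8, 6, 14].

5

Scanning left to right, the best length ending at each element is: 11→1, 1→1, 17→2, 15→2, -1→1, 7→2, 13→3, 15→4, 12→3, 4→2, 16→5, 0→2, 8→3, 6→3, 14→4.
So the longest non-decreasing subsequence has length 5, e.g. 1, 7, 13, 15, 16.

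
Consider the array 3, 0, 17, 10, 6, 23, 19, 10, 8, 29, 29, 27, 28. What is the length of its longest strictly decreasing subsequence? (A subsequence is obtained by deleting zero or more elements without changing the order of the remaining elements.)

Scanning left to right, the best length ending at each element is: 3→1, 0→2, 17→1, 10→2, 6→3, 23→1, 19→2, 10→3, 8→4, 29→1, 29→1, 27→2, 28→2.
So the longest decreasing subsequence has length 4, e.g. 23, 19, 10, 8.

4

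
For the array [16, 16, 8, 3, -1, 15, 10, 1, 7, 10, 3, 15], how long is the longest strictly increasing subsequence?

5

One longest increasing subsequence is -1, 1, 7, 10, 15 (positions 5,8,9,10,12), of length 5; no longer one exists.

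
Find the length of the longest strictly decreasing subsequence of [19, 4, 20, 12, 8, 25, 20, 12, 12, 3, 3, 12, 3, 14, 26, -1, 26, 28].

5

One longest decreasing subsequence is 19, 12, 8, 3, -1 (positions 1,4,5,10,16), of length 5; no longer one exists.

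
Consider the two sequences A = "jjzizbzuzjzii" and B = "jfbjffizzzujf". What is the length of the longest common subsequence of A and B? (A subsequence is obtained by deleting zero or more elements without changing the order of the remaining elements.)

7

A longest common subsequence is jjzzzuj (length 7); the LCS DP confirms no longer common subsequence exists.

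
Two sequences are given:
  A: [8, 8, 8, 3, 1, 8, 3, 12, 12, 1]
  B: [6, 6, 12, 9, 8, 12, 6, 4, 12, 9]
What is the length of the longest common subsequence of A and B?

3

Backtracking the LCS table gives one alignment: 8 (A6,B5) → 12 (A8,B6) → 12 (A9,B9).
So the longest common subsequence has length 3.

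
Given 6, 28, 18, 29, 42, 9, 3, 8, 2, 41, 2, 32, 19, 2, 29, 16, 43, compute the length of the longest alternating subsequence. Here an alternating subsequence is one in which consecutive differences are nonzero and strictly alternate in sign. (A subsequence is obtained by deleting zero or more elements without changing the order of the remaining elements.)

14

Track the best alternating length ending on an up-step vs a down-step at each position: up/down = 1/1, 2/1, 2/3, 4/1, 4/1, 2/5, 1/5, 6/5, 1/7, 8/5, 1/9, 10/9, 10/11, 1/11, 12/11, 12/13, 14/1.
The maximum over both is 14; one such subsequence is 6, 28, 18, 29, 3, 8, 2, 41, 2, 32, 19, 29, 16, 43.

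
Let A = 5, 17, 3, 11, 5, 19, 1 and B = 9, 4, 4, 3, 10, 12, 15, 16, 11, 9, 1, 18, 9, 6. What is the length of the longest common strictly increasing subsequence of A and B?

2

A longest common strictly increasing subsequence is 3, 11 (length 2); it appears in order in both A and B, and no longer such subsequence exists.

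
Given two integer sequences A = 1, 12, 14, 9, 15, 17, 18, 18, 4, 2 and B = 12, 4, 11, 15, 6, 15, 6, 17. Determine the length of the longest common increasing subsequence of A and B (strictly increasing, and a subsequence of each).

A longest common strictly increasing subsequence is 12, 15, 17 (length 3); it appears in order in both A and B, and no longer such subsequence exists.

3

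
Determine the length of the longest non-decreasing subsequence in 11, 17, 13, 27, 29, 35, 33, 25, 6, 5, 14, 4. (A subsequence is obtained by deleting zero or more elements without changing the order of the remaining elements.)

Scanning left to right, the best length ending at each element is: 11→1, 17→2, 13→2, 27→3, 29→4, 35→5, 33→5, 25→3, 6→1, 5→1, 14→3, 4→1.
So the longest non-decreasing subsequence has length 5, e.g. 11, 17, 27, 29, 35.

5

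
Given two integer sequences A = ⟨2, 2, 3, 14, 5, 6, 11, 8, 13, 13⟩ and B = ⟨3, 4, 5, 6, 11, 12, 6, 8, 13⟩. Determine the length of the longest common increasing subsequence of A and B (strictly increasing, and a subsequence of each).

5

A longest common strictly increasing subsequence is 3, 5, 6, 11, 13 (length 5); it appears in order in both A and B, and no longer such subsequence exists.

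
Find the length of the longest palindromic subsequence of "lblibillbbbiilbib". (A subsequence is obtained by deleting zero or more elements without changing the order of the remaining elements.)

One longest palindromic subsequence is biblbbblbib (positions 2,4,5,7,9,10,11,14,15,16,17); it reads the same forward and backward, and the interval DP gives dp[1][17] = 11.

11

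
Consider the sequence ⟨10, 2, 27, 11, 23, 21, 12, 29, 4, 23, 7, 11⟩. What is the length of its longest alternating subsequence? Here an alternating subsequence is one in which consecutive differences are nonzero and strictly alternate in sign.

Track the best alternating length ending on an up-step vs a down-step at each position: up/down = 1/1, 1/2, 3/1, 3/4, 5/4, 5/6, 5/6, 7/1, 3/8, 9/8, 9/10, 11/10.
The maximum over both is 11; one such subsequence is 10, 2, 27, 11, 23, 21, 29, 4, 23, 7, 11.

11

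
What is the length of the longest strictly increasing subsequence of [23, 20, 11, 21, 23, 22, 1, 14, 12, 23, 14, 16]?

4

Let dp[i] be the longest increasing subsequence ending at position i. Then dp = [1, 1, 1, 2, 3, 3, 1, 2, 2, 4, 3, 4].
The maximum is 4; one witness is 20, 21, 22, 23 at positions 2,4,6,10.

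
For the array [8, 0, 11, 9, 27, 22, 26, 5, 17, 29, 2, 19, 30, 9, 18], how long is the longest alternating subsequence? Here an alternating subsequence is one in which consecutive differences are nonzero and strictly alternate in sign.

13

A longest alternating subsequence is 8, 0, 11, 9, 27, 22, 26, 5, 17, 2, 19, 9, 18 (positions 1,2,3,4,5,6,7,8,9,11,12,14,15); its 12 consecutive differences strictly alternate in sign, and length 13 is optimal.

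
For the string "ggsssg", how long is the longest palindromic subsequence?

5

One longest palindromic subsequence is gsssg (positions 1,3,4,5,6); it reads the same forward and backward, and the interval DP gives dp[1][6] = 5.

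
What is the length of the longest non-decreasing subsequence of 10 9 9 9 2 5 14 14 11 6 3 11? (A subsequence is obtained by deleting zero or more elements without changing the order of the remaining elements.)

5

Let dp[i] be the longest non-decreasing subsequence ending at position i. Then dp = [1, 1, 2, 3, 1, 2, 4, 5, 4, 3, 2, 5].
The maximum is 5; one witness is 9, 9, 9, 14, 14 at positions 2,3,4,7,8.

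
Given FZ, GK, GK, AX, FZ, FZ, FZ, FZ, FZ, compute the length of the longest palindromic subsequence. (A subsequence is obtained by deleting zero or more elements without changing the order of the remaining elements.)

6

One longest palindromic subsequence is FZ FZ FZ FZ FZ FZ (positions 1,5,6,7,8,9); it reads the same forward and backward, and the interval DP gives dp[1][9] = 6.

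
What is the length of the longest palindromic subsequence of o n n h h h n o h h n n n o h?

One longest palindromic subsequence is onnhhohhnno (positions 1,2,3,5,6,8,9,10,12,13,14); it reads the same forward and backward, and the interval DP gives dp[1][15] = 11.

11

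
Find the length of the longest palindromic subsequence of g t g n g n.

3

Using dp[i][j] = 2 + dp[i+1][j−1] if the ends match, else max(dp[i+1][j], dp[i][j−1]):
dp[1][6] = 3. A witness is ngn at positions 4,5,6.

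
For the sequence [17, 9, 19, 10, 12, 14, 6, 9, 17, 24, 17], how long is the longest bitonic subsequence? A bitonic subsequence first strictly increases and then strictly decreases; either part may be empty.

One longest bitonic subsequence is 9, 10, 12, 14, 17, 24, 17 (positions 2,4,5,6,9,10,11): it rises to 24 then falls. Length 7 is optimal.

7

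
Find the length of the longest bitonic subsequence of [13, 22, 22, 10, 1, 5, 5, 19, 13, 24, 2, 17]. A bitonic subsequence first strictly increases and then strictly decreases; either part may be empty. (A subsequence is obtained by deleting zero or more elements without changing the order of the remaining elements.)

5

One longest bitonic subsequence is 13, 22, 19, 13, 2 (positions 1,2,8,9,11): it rises to 22 then falls. Length 5 is optimal.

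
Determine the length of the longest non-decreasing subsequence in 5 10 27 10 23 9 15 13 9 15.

5

Let dp[i] be the longest non-decreasing subsequence ending at position i. Then dp = [1, 2, 3, 3, 4, 2, 4, 4, 3, 5].
The maximum is 5; one witness is 5, 10, 10, 15, 15 at positions 1,2,4,7,10.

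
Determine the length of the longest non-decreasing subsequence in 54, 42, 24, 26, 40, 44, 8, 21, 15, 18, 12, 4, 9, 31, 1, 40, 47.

6

Let dp[i] be the longest non-decreasing subsequence ending at position i. Then dp = [1, 1, 1, 2, 3, 4, 1, 2, 2, 3, 2, 1, 2, 4, 1, 5, 6].
The maximum is 6; one witness is 8, 15, 18, 31, 40, 47 at positions 7,9,10,14,16,17.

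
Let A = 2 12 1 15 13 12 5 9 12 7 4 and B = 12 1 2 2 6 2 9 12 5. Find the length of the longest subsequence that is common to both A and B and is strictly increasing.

3

A longest common strictly increasing subsequence is 1, 9, 12 (length 3); it appears in order in both A and B, and no longer such subsequence exists.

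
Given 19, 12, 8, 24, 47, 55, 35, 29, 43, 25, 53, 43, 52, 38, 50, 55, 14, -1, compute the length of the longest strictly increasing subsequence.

6

One longest increasing subsequence is 19, 24, 35, 43, 53, 55 (positions 1,4,7,9,11,16), of length 6; no longer one exists.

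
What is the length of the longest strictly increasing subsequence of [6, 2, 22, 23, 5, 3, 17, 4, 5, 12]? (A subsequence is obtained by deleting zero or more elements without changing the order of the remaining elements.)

5

Let dp[i] be the longest increasing subsequence ending at position i. Then dp = [1, 1, 2, 3, 2, 2, 3, 3, 4, 5].
The maximum is 5; one witness is 2, 3, 4, 5, 12 at positions 2,6,8,9,10.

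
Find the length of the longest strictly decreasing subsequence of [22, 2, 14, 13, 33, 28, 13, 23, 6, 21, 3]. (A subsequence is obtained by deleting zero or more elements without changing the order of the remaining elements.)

Scanning left to right, the best length ending at each element is: 22→1, 2→2, 14→2, 13→3, 33→1, 28→2, 13→3, 23→3, 6→4, 21→4, 3→5.
So the longest decreasing subsequence has length 5, e.g. 22, 14, 13, 6, 3.

5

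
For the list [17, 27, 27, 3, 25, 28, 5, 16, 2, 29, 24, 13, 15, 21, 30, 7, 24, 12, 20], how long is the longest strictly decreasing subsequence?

5

Scanning left to right, the best length ending at each element is: 17→1, 27→1, 27→1, 3→2, 25→2, 28→1, 5→3, 16→3, 2→4, 29→1, 24→3, 13→4, 15→4, 21→4, 30→1, 7→5, 24→3, 12→5, 20→5.
So the longest decreasing subsequence has length 5, e.g. 27, 25, 16, 13, 7.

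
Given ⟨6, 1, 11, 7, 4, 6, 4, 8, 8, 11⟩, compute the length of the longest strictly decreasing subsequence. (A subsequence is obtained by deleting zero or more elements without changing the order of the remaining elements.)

Let dp[i] be the longest decreasing subsequence ending at position i. Then dp = [1, 2, 1, 2, 3, 3, 4, 2, 2, 1].
The maximum is 4; one witness is 11, 7, 6, 4 at positions 3,4,6,7.

4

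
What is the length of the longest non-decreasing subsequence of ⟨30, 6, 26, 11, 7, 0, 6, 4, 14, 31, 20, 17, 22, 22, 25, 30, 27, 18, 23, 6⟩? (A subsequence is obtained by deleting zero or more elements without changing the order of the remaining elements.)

8

Scanning left to right, the best length ending at each element is: 30→1, 6→1, 26→2, 11→2, 7→2, 0→1, 6→2, 4→2, 14→3, 31→4, 20→4, 17→4, 22→5, 22→6, 25→7, 30→8, 27→8, 18→5, 23→7, 6→3.
So the longest non-decreasing subsequence has length 8, e.g. 6, 11, 14, 20, 22, 22, 25, 30.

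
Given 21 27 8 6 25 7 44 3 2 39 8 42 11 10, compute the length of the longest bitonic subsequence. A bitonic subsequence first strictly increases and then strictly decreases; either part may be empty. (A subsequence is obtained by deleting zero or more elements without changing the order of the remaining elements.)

Let inc[i] be the LIS ending at i and dec[i] the longest strictly decreasing subsequence starting at i. inc = [1, 2, 1, 1, 2, 2, 3, 1, 1, 3, 3, 4, 4, 4], dec = [5, 5, 4, 3, 4, 3, 4, 2, 1, 3, 1, 3, 2, 1].
max_i inc[i]+dec[i]−1 = 6, with one witness 21, 27, 25, 7, 3, 2.

6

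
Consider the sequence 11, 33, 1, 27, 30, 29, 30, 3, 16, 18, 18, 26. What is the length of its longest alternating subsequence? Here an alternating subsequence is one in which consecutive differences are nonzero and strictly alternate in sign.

8

A longest alternating subsequence is 11, 33, 1, 30, 29, 30, 3, 16 (positions 1,2,3,5,6,7,8,9); its 7 consecutive differences strictly alternate in sign, and length 8 is optimal.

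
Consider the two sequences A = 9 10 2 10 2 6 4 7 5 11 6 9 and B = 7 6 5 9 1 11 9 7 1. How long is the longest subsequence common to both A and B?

4

A longest common subsequence is 6, 5, 11, 9 (length 4); the LCS DP confirms no longer common subsequence exists.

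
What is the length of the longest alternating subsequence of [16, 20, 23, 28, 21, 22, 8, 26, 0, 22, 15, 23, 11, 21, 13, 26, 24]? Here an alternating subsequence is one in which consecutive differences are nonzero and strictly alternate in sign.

15

A longest alternating subsequence is 16, 23, 21, 22, 8, 26, 0, 22, 15, 23, 11, 21, 13, 26, 24 (positions 1,3,5,6,7,8,9,10,11,12,13,14,15,16,17); its 14 consecutive differences strictly alternate in sign, and length 15 is optimal.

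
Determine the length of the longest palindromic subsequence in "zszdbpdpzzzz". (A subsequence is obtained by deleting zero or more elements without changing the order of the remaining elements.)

One longest palindromic subsequence is zzpdpzz (positions 1,3,6,7,8,11,12); it reads the same forward and backward, and the interval DP gives dp[1][12] = 7.

7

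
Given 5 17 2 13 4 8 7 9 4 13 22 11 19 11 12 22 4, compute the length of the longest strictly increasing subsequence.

7

Let dp[i] be the longest increasing subsequence ending at position i. Then dp = [1, 2, 1, 2, 2, 3, 3, 4, 2, 5, 6, 5, 6, 5, 6, 7, 2].
The maximum is 7; one witness is 2, 4, 8, 9, 13, 19, 22 at positions 3,5,6,8,10,13,16.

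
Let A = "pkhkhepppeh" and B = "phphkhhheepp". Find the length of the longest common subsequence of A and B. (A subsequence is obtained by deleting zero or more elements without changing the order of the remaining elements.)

A longest common subsequence is pkhhepp (length 7); the LCS DP confirms no longer common subsequence exists.

7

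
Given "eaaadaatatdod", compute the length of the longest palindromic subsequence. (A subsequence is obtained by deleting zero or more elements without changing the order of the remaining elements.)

Using dp[i][j] = 2 + dp[i+1][j−1] if the ends match, else max(dp[i+1][j], dp[i][j−1]):
dp[1][13] = 7. A witness is aaadaaa at positions 2,3,4,5,6,7,9.

7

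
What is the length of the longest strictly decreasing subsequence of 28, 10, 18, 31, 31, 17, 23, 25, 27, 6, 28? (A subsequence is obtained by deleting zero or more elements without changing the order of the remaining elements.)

4

Scanning left to right, the best length ending at each element is: 28→1, 10→2, 18→2, 31→1, 31→1, 17→3, 23→2, 25→2, 27→2, 6→4, 28→2.
So the longest decreasing subsequence has length 4, e.g. 28, 18, 17, 6.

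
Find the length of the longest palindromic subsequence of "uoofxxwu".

4

One longest palindromic subsequence is uxxu (positions 1,5,6,8); it reads the same forward and backward, and the interval DP gives dp[1][8] = 4.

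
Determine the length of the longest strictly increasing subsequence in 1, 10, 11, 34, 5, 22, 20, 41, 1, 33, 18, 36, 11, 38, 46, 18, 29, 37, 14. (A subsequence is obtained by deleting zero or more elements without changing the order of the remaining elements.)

8

One longest increasing subsequence is 1, 10, 11, 22, 33, 36, 38, 46 (positions 1,2,3,6,10,12,14,15), of length 8; no longer one exists.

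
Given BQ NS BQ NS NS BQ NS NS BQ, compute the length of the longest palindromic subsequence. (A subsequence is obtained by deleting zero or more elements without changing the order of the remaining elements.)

Using dp[i][j] = 2 + dp[i+1][j−1] if the ends match, else max(dp[i+1][j], dp[i][j−1]):
dp[1][9] = 8. A witness is BQ NS BQ NS NS BQ NS BQ at positions 1,2,3,4,5,6,8,9.

8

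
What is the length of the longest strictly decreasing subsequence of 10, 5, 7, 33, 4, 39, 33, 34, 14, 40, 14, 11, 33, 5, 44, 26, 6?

One longest decreasing subsequence is 39, 33, 14, 11, 5 (positions 6,7,9,12,14), of length 5; no longer one exists.

5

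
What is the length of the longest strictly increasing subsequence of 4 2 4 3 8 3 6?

One longest increasing subsequence is 2, 4, 8 (positions 2,3,5), of length 3; no longer one exists.

3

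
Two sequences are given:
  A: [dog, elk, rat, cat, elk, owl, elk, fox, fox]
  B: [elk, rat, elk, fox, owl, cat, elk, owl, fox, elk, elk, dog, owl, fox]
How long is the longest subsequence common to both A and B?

Backtracking the LCS table gives one alignment: elk (A2,B1) → rat (A3,B2) → cat (A4,B6) → elk (A5,B7) → owl (A6,B8) → elk (A7,B11) → fox (A9,B14).
So the longest common subsequence has length 7.

7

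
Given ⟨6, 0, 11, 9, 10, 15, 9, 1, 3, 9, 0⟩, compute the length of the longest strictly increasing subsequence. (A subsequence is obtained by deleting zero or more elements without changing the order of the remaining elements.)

Scanning left to right, the best length ending at each element is: 6→1, 0→1, 11→2, 9→2, 10→3, 15→4, 9→2, 1→2, 3→3, 9→4, 0→1.
So the longest increasing subsequence has length 4, e.g. 6, 9, 10, 15.

4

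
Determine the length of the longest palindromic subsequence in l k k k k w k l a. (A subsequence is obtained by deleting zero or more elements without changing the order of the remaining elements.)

7

One longest palindromic subsequence is lkkkkkl (positions 1,2,3,4,5,7,8); it reads the same forward and backward, and the interval DP gives dp[1][9] = 7.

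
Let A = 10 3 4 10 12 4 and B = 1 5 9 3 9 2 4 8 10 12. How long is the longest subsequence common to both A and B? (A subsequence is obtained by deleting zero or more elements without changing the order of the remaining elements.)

4

A longest common subsequence is 3, 4, 10, 12 (length 4); the LCS DP confirms no longer common subsequence exists.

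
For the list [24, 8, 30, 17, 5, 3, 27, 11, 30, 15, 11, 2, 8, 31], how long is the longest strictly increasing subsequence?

Scanning left to right, the best length ending at each element is: 24→1, 8→1, 30→2, 17→2, 5→1, 3→1, 27→3, 11→2, 30→4, 15→3, 11→2, 2→1, 8→2, 31→5.
So the longest increasing subsequence has length 5, e.g. 8, 17, 27, 30, 31.

5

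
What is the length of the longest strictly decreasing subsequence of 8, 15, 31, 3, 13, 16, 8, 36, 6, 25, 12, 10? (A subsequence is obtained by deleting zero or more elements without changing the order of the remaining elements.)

One longest decreasing subsequence is 15, 13, 8, 6 (positions 2,5,7,9), of length 4; no longer one exists.

4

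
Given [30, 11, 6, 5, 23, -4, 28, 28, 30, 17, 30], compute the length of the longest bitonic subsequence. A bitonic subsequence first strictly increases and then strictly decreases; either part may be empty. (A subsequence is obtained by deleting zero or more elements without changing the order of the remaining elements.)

Let inc[i] be the LIS ending at i and dec[i] the longest strictly decreasing subsequence starting at i. inc = [1, 1, 1, 1, 2, 1, 3, 3, 4, 2, 4], dec = [5, 4, 3, 2, 2, 1, 2, 2, 2, 1, 1].
max_i inc[i]+dec[i]−1 = 5, with one witness 30, 11, 6, 5, -4.

5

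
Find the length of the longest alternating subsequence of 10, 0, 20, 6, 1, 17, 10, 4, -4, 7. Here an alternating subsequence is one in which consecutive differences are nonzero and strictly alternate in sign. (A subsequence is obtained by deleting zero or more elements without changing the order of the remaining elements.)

A longest alternating subsequence is 10, 0, 20, 6, 17, 4, 7 (positions 1,2,3,4,6,8,10); its 6 consecutive differences strictly alternate in sign, and length 7 is optimal.

7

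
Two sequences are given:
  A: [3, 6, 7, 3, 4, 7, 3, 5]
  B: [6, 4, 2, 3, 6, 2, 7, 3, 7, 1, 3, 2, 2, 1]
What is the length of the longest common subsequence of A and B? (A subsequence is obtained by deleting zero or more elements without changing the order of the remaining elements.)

6

A longest common subsequence is 3, 6, 7, 3, 7, 3 (length 6); the LCS DP confirms no longer common subsequence exists.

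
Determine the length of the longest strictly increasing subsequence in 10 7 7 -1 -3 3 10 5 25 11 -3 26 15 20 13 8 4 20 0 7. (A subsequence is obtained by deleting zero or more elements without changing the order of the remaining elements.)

Scanning left to right, the best length ending at each element is: 10→1, 7→1, 7→1, -1→1, -3→1, 3→2, 10→3, 5→3, 25→4, 11→4, -3→1, 26→5, 15→5, 20→6, 13→5, 8→4, 4→3, 20→6, 0→2, 7→4.
So the longest increasing subsequence has length 6, e.g. -1, 3, 10, 11, 15, 20.

6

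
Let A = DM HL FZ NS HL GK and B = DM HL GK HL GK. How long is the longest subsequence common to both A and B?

4

Backtracking the LCS table gives one alignment: DM (A1,B1) → HL (A2,B2) → HL (A5,B4) → GK (A6,B5).
So the longest common subsequence has length 4.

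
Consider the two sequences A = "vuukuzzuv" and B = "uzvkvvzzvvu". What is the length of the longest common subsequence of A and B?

Backtracking the LCS table gives one alignment: v (A1,B3) → k (A4,B4) → z (A6,B7) → z (A7,B8) → u (A8,B11).
So the longest common subsequence has length 5.

5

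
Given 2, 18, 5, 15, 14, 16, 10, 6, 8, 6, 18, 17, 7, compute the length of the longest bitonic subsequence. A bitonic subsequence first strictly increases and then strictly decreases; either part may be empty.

One longest bitonic subsequence is 2, 18, 15, 14, 10, 8, 7 (positions 1,2,4,5,7,9,13): it rises to 18 then falls. Length 7 is optimal.

7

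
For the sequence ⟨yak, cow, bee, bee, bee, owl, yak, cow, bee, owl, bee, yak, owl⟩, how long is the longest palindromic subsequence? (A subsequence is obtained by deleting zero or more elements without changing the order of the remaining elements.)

One longest palindromic subsequence is owl yak bee owl bee yak owl (positions 6,7,9,10,11,12,13); it reads the same forward and backward, and the interval DP gives dp[1][13] = 7.

7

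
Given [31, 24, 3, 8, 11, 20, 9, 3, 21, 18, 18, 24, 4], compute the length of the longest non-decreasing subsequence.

6

Let dp[i] be the longest non-decreasing subsequence ending at position i. Then dp = [1, 1, 1, 2, 3, 4, 3, 2, 5, 4, 5, 6, 3].
The maximum is 6; one witness is 3, 8, 11, 20, 21, 24 at positions 3,4,5,6,9,12.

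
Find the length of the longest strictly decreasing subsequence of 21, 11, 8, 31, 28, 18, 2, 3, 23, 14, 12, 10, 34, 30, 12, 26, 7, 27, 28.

One longest decreasing subsequence is 31, 28, 18, 14, 12, 10, 7 (positions 4,5,6,10,11,12,17), of length 7; no longer one exists.

7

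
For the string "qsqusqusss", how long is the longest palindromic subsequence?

Using dp[i][j] = 2 + dp[i+1][j−1] if the ends match, else max(dp[i+1][j], dp[i][j−1]):
dp[1][10] = 5. A witness is sssss at positions 2,5,8,9,10.

5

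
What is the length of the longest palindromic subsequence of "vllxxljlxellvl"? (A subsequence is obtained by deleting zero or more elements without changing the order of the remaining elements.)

11

One longest palindromic subsequence is vllxljlxllv (positions 1,2,3,5,6,7,8,9,11,12,13); it reads the same forward and backward, and the interval DP gives dp[1][14] = 11.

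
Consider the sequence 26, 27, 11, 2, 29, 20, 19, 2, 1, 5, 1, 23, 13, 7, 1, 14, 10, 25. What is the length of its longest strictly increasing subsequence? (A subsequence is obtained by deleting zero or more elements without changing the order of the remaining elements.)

One longest increasing subsequence is 2, 5, 13, 14, 25 (positions 4,10,13,16,18), of length 5; no longer one exists.

5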